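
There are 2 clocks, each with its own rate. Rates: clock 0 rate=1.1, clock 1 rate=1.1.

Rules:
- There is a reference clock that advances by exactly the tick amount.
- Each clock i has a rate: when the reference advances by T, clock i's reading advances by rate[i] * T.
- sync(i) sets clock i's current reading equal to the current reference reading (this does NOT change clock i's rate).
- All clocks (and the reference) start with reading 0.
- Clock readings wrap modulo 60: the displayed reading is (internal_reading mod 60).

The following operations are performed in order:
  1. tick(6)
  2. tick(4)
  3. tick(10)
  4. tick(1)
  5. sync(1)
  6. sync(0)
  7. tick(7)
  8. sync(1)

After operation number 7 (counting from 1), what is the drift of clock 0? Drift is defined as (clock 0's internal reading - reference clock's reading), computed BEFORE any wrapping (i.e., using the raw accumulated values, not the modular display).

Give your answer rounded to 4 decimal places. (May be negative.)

After op 1 tick(6): ref=6.0000 raw=[6.6000 6.6000]
After op 2 tick(4): ref=10.0000 raw=[11.0000 11.0000]
After op 3 tick(10): ref=20.0000 raw=[22.0000 22.0000]
After op 4 tick(1): ref=21.0000 raw=[23.1000 23.1000]
After op 5 sync(1): ref=21.0000 raw=[23.1000 21.0000]
After op 6 sync(0): ref=21.0000 raw=[21.0000 21.0000]
After op 7 tick(7): ref=28.0000 raw=[28.7000 28.7000]
Drift of clock 0 after op 7: 28.7000 - 28.0000 = 0.7000

Answer: 0.7000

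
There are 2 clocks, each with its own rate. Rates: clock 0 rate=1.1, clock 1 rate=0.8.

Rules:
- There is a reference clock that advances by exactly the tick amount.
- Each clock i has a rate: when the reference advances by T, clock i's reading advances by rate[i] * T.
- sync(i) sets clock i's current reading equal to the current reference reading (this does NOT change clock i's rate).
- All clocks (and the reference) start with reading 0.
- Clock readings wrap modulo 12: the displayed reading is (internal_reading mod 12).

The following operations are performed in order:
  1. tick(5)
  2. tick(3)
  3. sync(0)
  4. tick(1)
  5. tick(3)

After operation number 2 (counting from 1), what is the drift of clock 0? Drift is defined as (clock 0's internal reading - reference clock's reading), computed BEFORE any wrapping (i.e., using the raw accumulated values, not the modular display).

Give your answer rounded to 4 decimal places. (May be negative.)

After op 1 tick(5): ref=5.0000 raw=[5.5000 4.0000]
After op 2 tick(3): ref=8.0000 raw=[8.8000 6.4000]
Drift of clock 0 after op 2: 8.8000 - 8.0000 = 0.8000

Answer: 0.8000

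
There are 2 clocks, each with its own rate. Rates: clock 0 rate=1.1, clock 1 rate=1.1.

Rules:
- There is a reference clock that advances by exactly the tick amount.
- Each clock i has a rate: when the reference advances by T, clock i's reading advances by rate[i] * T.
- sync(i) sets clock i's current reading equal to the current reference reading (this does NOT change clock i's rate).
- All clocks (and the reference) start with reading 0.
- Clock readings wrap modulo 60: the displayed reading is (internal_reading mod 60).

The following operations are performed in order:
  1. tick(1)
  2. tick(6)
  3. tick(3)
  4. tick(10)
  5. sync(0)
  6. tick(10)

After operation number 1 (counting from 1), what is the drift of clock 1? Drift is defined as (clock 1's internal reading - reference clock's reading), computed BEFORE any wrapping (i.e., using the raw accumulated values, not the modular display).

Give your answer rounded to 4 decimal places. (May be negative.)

Answer: 0.1000

Derivation:
After op 1 tick(1): ref=1.0000 raw=[1.1000 1.1000]
Drift of clock 1 after op 1: 1.1000 - 1.0000 = 0.1000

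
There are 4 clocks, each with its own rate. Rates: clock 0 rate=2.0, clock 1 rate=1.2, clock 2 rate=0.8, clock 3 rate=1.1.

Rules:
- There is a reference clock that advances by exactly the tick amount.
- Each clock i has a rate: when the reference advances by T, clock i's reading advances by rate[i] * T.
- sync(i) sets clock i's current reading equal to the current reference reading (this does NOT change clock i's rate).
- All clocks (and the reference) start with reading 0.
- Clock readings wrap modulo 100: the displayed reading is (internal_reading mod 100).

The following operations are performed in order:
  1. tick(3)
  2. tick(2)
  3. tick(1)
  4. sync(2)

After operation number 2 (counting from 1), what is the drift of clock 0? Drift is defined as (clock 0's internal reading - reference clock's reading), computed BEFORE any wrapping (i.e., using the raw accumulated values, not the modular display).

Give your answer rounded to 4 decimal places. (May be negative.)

Answer: 5.0000

Derivation:
After op 1 tick(3): ref=3.0000 raw=[6.0000 3.6000 2.4000 3.3000]
After op 2 tick(2): ref=5.0000 raw=[10.0000 6.0000 4.0000 5.5000]
Drift of clock 0 after op 2: 10.0000 - 5.0000 = 5.0000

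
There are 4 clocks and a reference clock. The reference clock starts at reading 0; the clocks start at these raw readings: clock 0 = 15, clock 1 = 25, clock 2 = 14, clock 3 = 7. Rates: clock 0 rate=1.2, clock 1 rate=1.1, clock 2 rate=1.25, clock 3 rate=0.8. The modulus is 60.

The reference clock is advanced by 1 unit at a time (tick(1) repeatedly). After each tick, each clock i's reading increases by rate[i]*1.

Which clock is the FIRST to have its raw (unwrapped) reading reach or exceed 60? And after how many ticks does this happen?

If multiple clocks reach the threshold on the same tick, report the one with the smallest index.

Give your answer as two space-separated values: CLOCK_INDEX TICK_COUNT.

clock 0: start=15, rate=1.2, needs 60-15 = 45; ticks = ceil(45/1.2) = ceil(37.5000) = 38; reading at tick 38 = 15 + 1.2*38 = 60.6000
clock 1: start=25, rate=1.1, needs 60-25 = 35; ticks = ceil(35/1.1) = ceil(31.8182) = 32; reading at tick 32 = 25 + 1.1*32 = 60.2000
clock 2: start=14, rate=1.25, needs 60-14 = 46; ticks = ceil(46/1.25) = ceil(36.8000) = 37; reading at tick 37 = 14 + 1.25*37 = 60.2500
clock 3: start=7, rate=0.8, needs 60-7 = 53; ticks = ceil(53/0.8) = ceil(66.2500) = 67; reading at tick 67 = 7 + 0.8*67 = 60.6000
Minimum tick count = 32; winners = [1]; smallest index = 1

Answer: 1 32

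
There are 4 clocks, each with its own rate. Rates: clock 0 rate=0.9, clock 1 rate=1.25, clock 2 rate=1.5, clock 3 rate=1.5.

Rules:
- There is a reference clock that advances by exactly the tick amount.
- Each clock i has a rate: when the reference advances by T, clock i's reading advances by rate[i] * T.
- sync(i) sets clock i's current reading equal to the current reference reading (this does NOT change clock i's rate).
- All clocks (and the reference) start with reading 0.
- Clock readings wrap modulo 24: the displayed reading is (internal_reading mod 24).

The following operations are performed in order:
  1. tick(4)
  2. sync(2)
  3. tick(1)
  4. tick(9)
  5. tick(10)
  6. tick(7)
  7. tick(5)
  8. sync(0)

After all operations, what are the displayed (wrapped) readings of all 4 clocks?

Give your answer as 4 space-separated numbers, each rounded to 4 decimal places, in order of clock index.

After op 1 tick(4): ref=4.0000 raw=[3.6000 5.0000 6.0000 6.0000]
After op 2 sync(2): ref=4.0000 raw=[3.6000 5.0000 4.0000 6.0000]
After op 3 tick(1): ref=5.0000 raw=[4.5000 6.2500 5.5000 7.5000]
After op 4 tick(9): ref=14.0000 raw=[12.6000 17.5000 19.0000 21.0000]
After op 5 tick(10): ref=24.0000 raw=[21.6000 30.0000 34.0000 36.0000]
After op 6 tick(7): ref=31.0000 raw=[27.9000 38.7500 44.5000 46.5000]
After op 7 tick(5): ref=36.0000 raw=[32.4000 45.0000 52.0000 54.0000]
After op 8 sync(0): ref=36.0000 raw=[36.0000 45.0000 52.0000 54.0000]
Wrap final raw readings (mod 24): 36.0000 mod 24 = 12.0000; 45.0000 mod 24 = 21.0000; 52.0000 mod 24 = 4.0000; 54.0000 mod 24 = 6.0000

Answer: 12.0000 21.0000 4.0000 6.0000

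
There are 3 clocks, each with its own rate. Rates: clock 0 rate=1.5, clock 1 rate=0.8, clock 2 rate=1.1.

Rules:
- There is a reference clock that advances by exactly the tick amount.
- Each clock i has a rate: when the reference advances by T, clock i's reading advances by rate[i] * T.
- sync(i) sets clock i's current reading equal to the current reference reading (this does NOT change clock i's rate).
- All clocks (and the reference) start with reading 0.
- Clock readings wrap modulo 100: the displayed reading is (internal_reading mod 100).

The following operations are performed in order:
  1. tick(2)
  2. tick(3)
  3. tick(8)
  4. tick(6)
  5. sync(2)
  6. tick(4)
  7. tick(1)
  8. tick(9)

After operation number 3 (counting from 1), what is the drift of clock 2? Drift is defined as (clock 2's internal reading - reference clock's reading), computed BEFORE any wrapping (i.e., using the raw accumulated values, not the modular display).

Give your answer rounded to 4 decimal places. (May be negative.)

Answer: 1.3000

Derivation:
After op 1 tick(2): ref=2.0000 raw=[3.0000 1.6000 2.2000]
After op 2 tick(3): ref=5.0000 raw=[7.5000 4.0000 5.5000]
After op 3 tick(8): ref=13.0000 raw=[19.5000 10.4000 14.3000]
Drift of clock 2 after op 3: 14.3000 - 13.0000 = 1.3000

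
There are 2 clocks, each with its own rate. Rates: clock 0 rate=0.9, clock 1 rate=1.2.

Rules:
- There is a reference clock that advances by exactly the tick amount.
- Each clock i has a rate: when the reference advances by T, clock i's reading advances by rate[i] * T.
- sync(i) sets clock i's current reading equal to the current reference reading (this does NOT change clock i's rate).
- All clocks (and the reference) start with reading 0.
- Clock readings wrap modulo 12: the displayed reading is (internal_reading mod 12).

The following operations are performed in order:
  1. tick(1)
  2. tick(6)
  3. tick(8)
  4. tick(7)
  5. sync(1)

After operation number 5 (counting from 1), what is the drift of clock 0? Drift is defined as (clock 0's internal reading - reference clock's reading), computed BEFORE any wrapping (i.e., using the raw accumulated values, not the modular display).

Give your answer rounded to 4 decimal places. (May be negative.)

After op 1 tick(1): ref=1.0000 raw=[0.9000 1.2000]
After op 2 tick(6): ref=7.0000 raw=[6.3000 8.4000]
After op 3 tick(8): ref=15.0000 raw=[13.5000 18.0000]
After op 4 tick(7): ref=22.0000 raw=[19.8000 26.4000]
After op 5 sync(1): ref=22.0000 raw=[19.8000 22.0000]
Drift of clock 0 after op 5: 19.8000 - 22.0000 = -2.2000

Answer: -2.2000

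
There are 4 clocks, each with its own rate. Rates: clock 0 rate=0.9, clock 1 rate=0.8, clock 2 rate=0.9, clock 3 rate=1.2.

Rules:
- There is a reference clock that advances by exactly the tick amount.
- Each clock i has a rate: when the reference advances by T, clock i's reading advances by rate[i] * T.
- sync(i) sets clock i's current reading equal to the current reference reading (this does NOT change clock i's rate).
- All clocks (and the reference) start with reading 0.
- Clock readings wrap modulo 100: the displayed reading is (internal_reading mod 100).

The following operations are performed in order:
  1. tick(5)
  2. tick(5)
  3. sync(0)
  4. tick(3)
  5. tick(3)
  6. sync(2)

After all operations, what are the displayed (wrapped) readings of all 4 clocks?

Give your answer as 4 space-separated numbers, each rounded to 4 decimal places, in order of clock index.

After op 1 tick(5): ref=5.0000 raw=[4.5000 4.0000 4.5000 6.0000]
After op 2 tick(5): ref=10.0000 raw=[9.0000 8.0000 9.0000 12.0000]
After op 3 sync(0): ref=10.0000 raw=[10.0000 8.0000 9.0000 12.0000]
After op 4 tick(3): ref=13.0000 raw=[12.7000 10.4000 11.7000 15.6000]
After op 5 tick(3): ref=16.0000 raw=[15.4000 12.8000 14.4000 19.2000]
After op 6 sync(2): ref=16.0000 raw=[15.4000 12.8000 16.0000 19.2000]
Wrap final raw readings (mod 100): 15.4000 mod 100 = 15.4000; 12.8000 mod 100 = 12.8000; 16.0000 mod 100 = 16.0000; 19.2000 mod 100 = 19.2000

Answer: 15.4000 12.8000 16.0000 19.2000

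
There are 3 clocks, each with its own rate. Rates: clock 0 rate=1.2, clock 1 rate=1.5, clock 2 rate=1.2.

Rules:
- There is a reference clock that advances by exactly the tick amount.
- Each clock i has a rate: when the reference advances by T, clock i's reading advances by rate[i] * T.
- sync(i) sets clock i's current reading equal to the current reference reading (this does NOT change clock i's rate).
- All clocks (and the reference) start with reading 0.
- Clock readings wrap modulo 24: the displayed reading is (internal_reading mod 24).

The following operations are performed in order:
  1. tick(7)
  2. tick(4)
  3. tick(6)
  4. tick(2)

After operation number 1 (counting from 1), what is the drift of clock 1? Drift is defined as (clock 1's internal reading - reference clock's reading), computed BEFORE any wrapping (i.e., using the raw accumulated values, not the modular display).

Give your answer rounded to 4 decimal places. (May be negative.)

After op 1 tick(7): ref=7.0000 raw=[8.4000 10.5000 8.4000]
Drift of clock 1 after op 1: 10.5000 - 7.0000 = 3.5000

Answer: 3.5000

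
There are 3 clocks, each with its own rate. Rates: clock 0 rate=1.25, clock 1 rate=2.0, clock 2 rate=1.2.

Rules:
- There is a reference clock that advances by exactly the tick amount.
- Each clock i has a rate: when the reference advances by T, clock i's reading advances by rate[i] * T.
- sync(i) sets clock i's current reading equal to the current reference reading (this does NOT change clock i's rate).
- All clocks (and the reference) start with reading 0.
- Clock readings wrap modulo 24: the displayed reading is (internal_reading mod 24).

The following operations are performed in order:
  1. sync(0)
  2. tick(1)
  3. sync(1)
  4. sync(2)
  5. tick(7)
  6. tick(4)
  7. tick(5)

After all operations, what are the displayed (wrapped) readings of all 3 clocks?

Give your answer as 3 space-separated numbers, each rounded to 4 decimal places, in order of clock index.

After op 1 sync(0): ref=0.0000 raw=[0.0000 0.0000 0.0000]
After op 2 tick(1): ref=1.0000 raw=[1.2500 2.0000 1.2000]
After op 3 sync(1): ref=1.0000 raw=[1.2500 1.0000 1.2000]
After op 4 sync(2): ref=1.0000 raw=[1.2500 1.0000 1.0000]
After op 5 tick(7): ref=8.0000 raw=[10.0000 15.0000 9.4000]
After op 6 tick(4): ref=12.0000 raw=[15.0000 23.0000 14.2000]
After op 7 tick(5): ref=17.0000 raw=[21.2500 33.0000 20.2000]
Wrap final raw readings (mod 24): 21.2500 mod 24 = 21.2500; 33.0000 mod 24 = 9.0000; 20.2000 mod 24 = 20.2000

Answer: 21.2500 9.0000 20.2000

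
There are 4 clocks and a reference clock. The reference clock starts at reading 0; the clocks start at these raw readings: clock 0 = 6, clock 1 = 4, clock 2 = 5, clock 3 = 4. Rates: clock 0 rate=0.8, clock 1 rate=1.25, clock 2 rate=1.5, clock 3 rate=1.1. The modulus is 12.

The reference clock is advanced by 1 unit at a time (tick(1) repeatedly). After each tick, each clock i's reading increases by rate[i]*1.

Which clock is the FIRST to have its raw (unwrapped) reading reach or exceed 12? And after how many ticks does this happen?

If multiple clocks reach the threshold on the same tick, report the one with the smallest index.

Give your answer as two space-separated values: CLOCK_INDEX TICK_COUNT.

clock 0: start=6, rate=0.8, needs 12-6 = 6; ticks = ceil(6/0.8) = ceil(7.5000) = 8; reading at tick 8 = 6 + 0.8*8 = 12.4000
clock 1: start=4, rate=1.25, needs 12-4 = 8; ticks = ceil(8/1.25) = ceil(6.4000) = 7; reading at tick 7 = 4 + 1.25*7 = 12.7500
clock 2: start=5, rate=1.5, needs 12-5 = 7; ticks = ceil(7/1.5) = ceil(4.6667) = 5; reading at tick 5 = 5 + 1.5*5 = 12.5000
clock 3: start=4, rate=1.1, needs 12-4 = 8; ticks = ceil(8/1.1) = ceil(7.2727) = 8; reading at tick 8 = 4 + 1.1*8 = 12.8000
Minimum tick count = 5; winners = [2]; smallest index = 2

Answer: 2 5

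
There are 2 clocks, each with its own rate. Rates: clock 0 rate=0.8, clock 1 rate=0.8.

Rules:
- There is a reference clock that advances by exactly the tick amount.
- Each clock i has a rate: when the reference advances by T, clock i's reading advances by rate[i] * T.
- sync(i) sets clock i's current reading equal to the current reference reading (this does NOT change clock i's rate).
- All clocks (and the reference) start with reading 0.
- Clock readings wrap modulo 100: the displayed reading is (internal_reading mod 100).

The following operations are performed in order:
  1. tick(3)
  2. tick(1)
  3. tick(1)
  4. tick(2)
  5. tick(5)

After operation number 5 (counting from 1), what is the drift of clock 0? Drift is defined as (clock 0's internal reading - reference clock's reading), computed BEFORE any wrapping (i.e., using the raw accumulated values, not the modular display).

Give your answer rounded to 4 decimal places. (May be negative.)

Answer: -2.4000

Derivation:
After op 1 tick(3): ref=3.0000 raw=[2.4000 2.4000]
After op 2 tick(1): ref=4.0000 raw=[3.2000 3.2000]
After op 3 tick(1): ref=5.0000 raw=[4.0000 4.0000]
After op 4 tick(2): ref=7.0000 raw=[5.6000 5.6000]
After op 5 tick(5): ref=12.0000 raw=[9.6000 9.6000]
Drift of clock 0 after op 5: 9.6000 - 12.0000 = -2.4000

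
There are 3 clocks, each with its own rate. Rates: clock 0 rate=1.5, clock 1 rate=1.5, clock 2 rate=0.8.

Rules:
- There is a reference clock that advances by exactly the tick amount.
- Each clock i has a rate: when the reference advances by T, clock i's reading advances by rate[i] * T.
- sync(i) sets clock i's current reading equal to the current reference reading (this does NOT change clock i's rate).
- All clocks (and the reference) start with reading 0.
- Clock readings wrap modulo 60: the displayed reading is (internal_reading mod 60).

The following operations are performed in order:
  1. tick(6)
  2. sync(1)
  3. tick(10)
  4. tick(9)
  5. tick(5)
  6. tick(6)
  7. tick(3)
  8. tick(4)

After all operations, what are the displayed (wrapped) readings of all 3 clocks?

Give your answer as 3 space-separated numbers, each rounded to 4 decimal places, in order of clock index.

Answer: 4.5000 1.5000 34.4000

Derivation:
After op 1 tick(6): ref=6.0000 raw=[9.0000 9.0000 4.8000]
After op 2 sync(1): ref=6.0000 raw=[9.0000 6.0000 4.8000]
After op 3 tick(10): ref=16.0000 raw=[24.0000 21.0000 12.8000]
After op 4 tick(9): ref=25.0000 raw=[37.5000 34.5000 20.0000]
After op 5 tick(5): ref=30.0000 raw=[45.0000 42.0000 24.0000]
After op 6 tick(6): ref=36.0000 raw=[54.0000 51.0000 28.8000]
After op 7 tick(3): ref=39.0000 raw=[58.5000 55.5000 31.2000]
After op 8 tick(4): ref=43.0000 raw=[64.5000 61.5000 34.4000]
Wrap final raw readings (mod 60): 64.5000 mod 60 = 4.5000; 61.5000 mod 60 = 1.5000; 34.4000 mod 60 = 34.4000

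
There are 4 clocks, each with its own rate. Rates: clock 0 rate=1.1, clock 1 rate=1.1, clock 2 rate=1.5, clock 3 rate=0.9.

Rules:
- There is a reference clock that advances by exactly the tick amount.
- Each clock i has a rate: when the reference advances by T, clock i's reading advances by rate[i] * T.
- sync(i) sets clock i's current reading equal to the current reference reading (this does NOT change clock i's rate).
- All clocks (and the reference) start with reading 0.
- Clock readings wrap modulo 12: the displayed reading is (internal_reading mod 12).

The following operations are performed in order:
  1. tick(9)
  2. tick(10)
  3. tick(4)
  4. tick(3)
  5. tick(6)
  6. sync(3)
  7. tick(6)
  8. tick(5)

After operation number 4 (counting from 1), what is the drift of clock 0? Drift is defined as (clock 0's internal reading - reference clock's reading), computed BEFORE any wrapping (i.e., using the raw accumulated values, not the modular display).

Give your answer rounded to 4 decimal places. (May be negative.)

Answer: 2.6000

Derivation:
After op 1 tick(9): ref=9.0000 raw=[9.9000 9.9000 13.5000 8.1000]
After op 2 tick(10): ref=19.0000 raw=[20.9000 20.9000 28.5000 17.1000]
After op 3 tick(4): ref=23.0000 raw=[25.3000 25.3000 34.5000 20.7000]
After op 4 tick(3): ref=26.0000 raw=[28.6000 28.6000 39.0000 23.4000]
Drift of clock 0 after op 4: 28.6000 - 26.0000 = 2.6000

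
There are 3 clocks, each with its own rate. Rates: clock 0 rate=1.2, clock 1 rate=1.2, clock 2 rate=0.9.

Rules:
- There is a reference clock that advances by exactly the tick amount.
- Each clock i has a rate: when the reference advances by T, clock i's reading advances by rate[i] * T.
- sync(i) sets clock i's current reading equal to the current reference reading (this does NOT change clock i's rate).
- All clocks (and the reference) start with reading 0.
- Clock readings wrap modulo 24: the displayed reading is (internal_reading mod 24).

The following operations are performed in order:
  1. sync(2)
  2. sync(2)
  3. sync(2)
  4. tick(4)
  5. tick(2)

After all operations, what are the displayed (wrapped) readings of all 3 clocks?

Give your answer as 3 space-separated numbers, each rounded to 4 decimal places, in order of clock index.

After op 1 sync(2): ref=0.0000 raw=[0.0000 0.0000 0.0000]
After op 2 sync(2): ref=0.0000 raw=[0.0000 0.0000 0.0000]
After op 3 sync(2): ref=0.0000 raw=[0.0000 0.0000 0.0000]
After op 4 tick(4): ref=4.0000 raw=[4.8000 4.8000 3.6000]
After op 5 tick(2): ref=6.0000 raw=[7.2000 7.2000 5.4000]
Wrap final raw readings (mod 24): 7.2000 mod 24 = 7.2000; 7.2000 mod 24 = 7.2000; 5.4000 mod 24 = 5.4000

Answer: 7.2000 7.2000 5.4000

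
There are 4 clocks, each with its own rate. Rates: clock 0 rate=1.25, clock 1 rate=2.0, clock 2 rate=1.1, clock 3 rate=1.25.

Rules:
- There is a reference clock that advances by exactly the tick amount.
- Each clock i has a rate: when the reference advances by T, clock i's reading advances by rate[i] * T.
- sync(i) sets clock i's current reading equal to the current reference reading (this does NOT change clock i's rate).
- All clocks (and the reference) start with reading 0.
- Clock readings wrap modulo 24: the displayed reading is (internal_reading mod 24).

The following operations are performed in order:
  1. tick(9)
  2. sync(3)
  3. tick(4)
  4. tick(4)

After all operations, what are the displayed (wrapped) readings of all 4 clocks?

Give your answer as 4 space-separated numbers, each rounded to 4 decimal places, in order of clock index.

Answer: 21.2500 10.0000 18.7000 19.0000

Derivation:
After op 1 tick(9): ref=9.0000 raw=[11.2500 18.0000 9.9000 11.2500]
After op 2 sync(3): ref=9.0000 raw=[11.2500 18.0000 9.9000 9.0000]
After op 3 tick(4): ref=13.0000 raw=[16.2500 26.0000 14.3000 14.0000]
After op 4 tick(4): ref=17.0000 raw=[21.2500 34.0000 18.7000 19.0000]
Wrap final raw readings (mod 24): 21.2500 mod 24 = 21.2500; 34.0000 mod 24 = 10.0000; 18.7000 mod 24 = 18.7000; 19.0000 mod 24 = 19.0000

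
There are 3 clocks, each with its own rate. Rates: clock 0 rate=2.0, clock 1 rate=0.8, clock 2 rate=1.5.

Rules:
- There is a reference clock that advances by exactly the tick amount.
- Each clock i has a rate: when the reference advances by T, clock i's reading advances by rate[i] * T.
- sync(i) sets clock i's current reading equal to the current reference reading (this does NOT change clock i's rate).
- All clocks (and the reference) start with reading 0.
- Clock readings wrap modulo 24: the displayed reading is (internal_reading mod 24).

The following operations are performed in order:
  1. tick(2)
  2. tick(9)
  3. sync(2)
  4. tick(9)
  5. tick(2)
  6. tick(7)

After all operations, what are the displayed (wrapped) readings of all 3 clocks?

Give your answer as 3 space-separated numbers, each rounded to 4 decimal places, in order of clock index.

Answer: 10.0000 23.2000 14.0000

Derivation:
After op 1 tick(2): ref=2.0000 raw=[4.0000 1.6000 3.0000]
After op 2 tick(9): ref=11.0000 raw=[22.0000 8.8000 16.5000]
After op 3 sync(2): ref=11.0000 raw=[22.0000 8.8000 11.0000]
After op 4 tick(9): ref=20.0000 raw=[40.0000 16.0000 24.5000]
After op 5 tick(2): ref=22.0000 raw=[44.0000 17.6000 27.5000]
After op 6 tick(7): ref=29.0000 raw=[58.0000 23.2000 38.0000]
Wrap final raw readings (mod 24): 58.0000 mod 24 = 10.0000; 23.2000 mod 24 = 23.2000; 38.0000 mod 24 = 14.0000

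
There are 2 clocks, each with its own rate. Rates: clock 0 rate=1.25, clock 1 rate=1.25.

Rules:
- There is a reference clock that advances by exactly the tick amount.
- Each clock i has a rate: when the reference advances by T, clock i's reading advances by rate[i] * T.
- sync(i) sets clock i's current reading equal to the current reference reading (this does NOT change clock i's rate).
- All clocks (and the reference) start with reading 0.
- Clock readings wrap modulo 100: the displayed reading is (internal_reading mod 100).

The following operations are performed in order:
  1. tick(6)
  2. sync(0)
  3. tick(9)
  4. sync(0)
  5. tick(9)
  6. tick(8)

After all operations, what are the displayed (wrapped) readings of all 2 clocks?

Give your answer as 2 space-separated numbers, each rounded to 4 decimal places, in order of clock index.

Answer: 36.2500 40.0000

Derivation:
After op 1 tick(6): ref=6.0000 raw=[7.5000 7.5000]
After op 2 sync(0): ref=6.0000 raw=[6.0000 7.5000]
After op 3 tick(9): ref=15.0000 raw=[17.2500 18.7500]
After op 4 sync(0): ref=15.0000 raw=[15.0000 18.7500]
After op 5 tick(9): ref=24.0000 raw=[26.2500 30.0000]
After op 6 tick(8): ref=32.0000 raw=[36.2500 40.0000]
Wrap final raw readings (mod 100): 36.2500 mod 100 = 36.2500; 40.0000 mod 100 = 40.0000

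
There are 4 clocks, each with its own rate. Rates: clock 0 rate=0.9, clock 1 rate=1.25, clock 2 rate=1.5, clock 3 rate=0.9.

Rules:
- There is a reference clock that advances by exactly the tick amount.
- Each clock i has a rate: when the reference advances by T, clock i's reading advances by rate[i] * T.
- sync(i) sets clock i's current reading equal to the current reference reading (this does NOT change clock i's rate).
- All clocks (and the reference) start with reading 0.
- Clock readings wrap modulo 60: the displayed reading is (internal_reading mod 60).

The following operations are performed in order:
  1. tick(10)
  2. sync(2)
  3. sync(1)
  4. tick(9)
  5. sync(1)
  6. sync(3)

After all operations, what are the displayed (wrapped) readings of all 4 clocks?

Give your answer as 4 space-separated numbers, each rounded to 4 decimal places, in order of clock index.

Answer: 17.1000 19.0000 23.5000 19.0000

Derivation:
After op 1 tick(10): ref=10.0000 raw=[9.0000 12.5000 15.0000 9.0000]
After op 2 sync(2): ref=10.0000 raw=[9.0000 12.5000 10.0000 9.0000]
After op 3 sync(1): ref=10.0000 raw=[9.0000 10.0000 10.0000 9.0000]
After op 4 tick(9): ref=19.0000 raw=[17.1000 21.2500 23.5000 17.1000]
After op 5 sync(1): ref=19.0000 raw=[17.1000 19.0000 23.5000 17.1000]
After op 6 sync(3): ref=19.0000 raw=[17.1000 19.0000 23.5000 19.0000]
Wrap final raw readings (mod 60): 17.1000 mod 60 = 17.1000; 19.0000 mod 60 = 19.0000; 23.5000 mod 60 = 23.5000; 19.0000 mod 60 = 19.0000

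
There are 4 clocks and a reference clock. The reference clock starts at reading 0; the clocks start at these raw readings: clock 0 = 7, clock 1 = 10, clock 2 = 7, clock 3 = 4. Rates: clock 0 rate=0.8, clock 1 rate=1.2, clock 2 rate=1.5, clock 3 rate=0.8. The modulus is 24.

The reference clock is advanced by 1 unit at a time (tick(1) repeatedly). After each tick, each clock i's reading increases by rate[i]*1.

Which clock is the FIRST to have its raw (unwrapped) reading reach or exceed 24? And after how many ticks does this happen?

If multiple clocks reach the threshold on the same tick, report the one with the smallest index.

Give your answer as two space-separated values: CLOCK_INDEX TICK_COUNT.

Answer: 1 12

Derivation:
clock 0: start=7, rate=0.8, needs 24-7 = 17; ticks = ceil(17/0.8) = ceil(21.2500) = 22; reading at tick 22 = 7 + 0.8*22 = 24.6000
clock 1: start=10, rate=1.2, needs 24-10 = 14; ticks = ceil(14/1.2) = ceil(11.6667) = 12; reading at tick 12 = 10 + 1.2*12 = 24.4000
clock 2: start=7, rate=1.5, needs 24-7 = 17; ticks = ceil(17/1.5) = ceil(11.3333) = 12; reading at tick 12 = 7 + 1.5*12 = 25.0000
clock 3: start=4, rate=0.8, needs 24-4 = 20; ticks = ceil(20/0.8) = ceil(25.0000) = 25; reading at tick 25 = 4 + 0.8*25 = 24.0000
Minimum tick count = 12; winners = [1, 2]; smallest index = 1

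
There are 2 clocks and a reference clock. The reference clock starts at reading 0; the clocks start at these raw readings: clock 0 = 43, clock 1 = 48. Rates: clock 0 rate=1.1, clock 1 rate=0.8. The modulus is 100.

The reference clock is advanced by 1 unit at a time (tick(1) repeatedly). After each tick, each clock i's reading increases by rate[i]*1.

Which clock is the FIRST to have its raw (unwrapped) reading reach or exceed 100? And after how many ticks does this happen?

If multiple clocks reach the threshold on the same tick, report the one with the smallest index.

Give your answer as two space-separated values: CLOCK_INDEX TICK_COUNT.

clock 0: start=43, rate=1.1, needs 100-43 = 57; ticks = ceil(57/1.1) = ceil(51.8182) = 52; reading at tick 52 = 43 + 1.1*52 = 100.2000
clock 1: start=48, rate=0.8, needs 100-48 = 52; ticks = ceil(52/0.8) = ceil(65.0000) = 65; reading at tick 65 = 48 + 0.8*65 = 100.0000
Minimum tick count = 52; winners = [0]; smallest index = 0

Answer: 0 52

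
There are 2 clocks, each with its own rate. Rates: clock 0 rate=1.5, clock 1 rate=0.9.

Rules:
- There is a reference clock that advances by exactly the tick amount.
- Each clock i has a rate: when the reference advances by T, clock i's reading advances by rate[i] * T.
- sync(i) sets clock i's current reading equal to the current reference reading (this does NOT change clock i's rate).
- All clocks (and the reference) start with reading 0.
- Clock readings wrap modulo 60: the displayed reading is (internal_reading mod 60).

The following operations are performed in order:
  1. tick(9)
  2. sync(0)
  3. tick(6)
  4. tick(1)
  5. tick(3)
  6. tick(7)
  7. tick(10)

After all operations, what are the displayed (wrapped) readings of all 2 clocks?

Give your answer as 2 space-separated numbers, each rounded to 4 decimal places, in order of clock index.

Answer: 49.5000 32.4000

Derivation:
After op 1 tick(9): ref=9.0000 raw=[13.5000 8.1000]
After op 2 sync(0): ref=9.0000 raw=[9.0000 8.1000]
After op 3 tick(6): ref=15.0000 raw=[18.0000 13.5000]
After op 4 tick(1): ref=16.0000 raw=[19.5000 14.4000]
After op 5 tick(3): ref=19.0000 raw=[24.0000 17.1000]
After op 6 tick(7): ref=26.0000 raw=[34.5000 23.4000]
After op 7 tick(10): ref=36.0000 raw=[49.5000 32.4000]
Wrap final raw readings (mod 60): 49.5000 mod 60 = 49.5000; 32.4000 mod 60 = 32.4000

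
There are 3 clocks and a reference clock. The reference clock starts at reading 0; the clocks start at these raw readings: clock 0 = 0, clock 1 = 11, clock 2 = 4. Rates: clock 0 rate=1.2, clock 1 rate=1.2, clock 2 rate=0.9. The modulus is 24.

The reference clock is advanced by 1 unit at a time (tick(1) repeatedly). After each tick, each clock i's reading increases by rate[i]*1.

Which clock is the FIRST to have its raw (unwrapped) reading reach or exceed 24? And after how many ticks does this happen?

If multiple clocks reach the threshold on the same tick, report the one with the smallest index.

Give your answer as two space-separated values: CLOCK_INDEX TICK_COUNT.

clock 0: start=0, rate=1.2, needs 24-0 = 24; ticks = ceil(24/1.2) = ceil(20.0000) = 20; reading at tick 20 = 0 + 1.2*20 = 24.0000
clock 1: start=11, rate=1.2, needs 24-11 = 13; ticks = ceil(13/1.2) = ceil(10.8333) = 11; reading at tick 11 = 11 + 1.2*11 = 24.2000
clock 2: start=4, rate=0.9, needs 24-4 = 20; ticks = ceil(20/0.9) = ceil(22.2222) = 23; reading at tick 23 = 4 + 0.9*23 = 24.7000
Minimum tick count = 11; winners = [1]; smallest index = 1

Answer: 1 11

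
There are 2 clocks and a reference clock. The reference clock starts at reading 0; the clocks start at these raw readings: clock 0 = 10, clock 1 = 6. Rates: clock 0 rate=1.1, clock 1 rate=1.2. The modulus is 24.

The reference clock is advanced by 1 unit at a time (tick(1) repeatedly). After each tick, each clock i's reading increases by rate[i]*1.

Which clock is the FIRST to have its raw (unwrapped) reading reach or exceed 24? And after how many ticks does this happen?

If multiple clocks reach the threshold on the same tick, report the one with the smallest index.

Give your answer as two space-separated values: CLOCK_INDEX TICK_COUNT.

Answer: 0 13

Derivation:
clock 0: start=10, rate=1.1, needs 24-10 = 14; ticks = ceil(14/1.1) = ceil(12.7273) = 13; reading at tick 13 = 10 + 1.1*13 = 24.3000
clock 1: start=6, rate=1.2, needs 24-6 = 18; ticks = ceil(18/1.2) = ceil(15.0000) = 15; reading at tick 15 = 6 + 1.2*15 = 24.0000
Minimum tick count = 13; winners = [0]; smallest index = 0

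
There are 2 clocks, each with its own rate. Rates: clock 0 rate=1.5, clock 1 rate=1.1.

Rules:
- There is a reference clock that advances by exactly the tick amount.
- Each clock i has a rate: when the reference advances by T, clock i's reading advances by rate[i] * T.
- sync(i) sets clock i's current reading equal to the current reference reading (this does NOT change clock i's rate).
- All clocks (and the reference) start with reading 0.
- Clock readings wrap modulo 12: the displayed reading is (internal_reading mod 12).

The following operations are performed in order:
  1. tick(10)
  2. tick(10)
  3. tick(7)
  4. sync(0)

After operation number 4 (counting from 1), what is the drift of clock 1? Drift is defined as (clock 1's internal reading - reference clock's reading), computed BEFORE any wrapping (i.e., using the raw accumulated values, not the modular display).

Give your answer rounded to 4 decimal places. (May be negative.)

Answer: 2.7000

Derivation:
After op 1 tick(10): ref=10.0000 raw=[15.0000 11.0000]
After op 2 tick(10): ref=20.0000 raw=[30.0000 22.0000]
After op 3 tick(7): ref=27.0000 raw=[40.5000 29.7000]
After op 4 sync(0): ref=27.0000 raw=[27.0000 29.7000]
Drift of clock 1 after op 4: 29.7000 - 27.0000 = 2.7000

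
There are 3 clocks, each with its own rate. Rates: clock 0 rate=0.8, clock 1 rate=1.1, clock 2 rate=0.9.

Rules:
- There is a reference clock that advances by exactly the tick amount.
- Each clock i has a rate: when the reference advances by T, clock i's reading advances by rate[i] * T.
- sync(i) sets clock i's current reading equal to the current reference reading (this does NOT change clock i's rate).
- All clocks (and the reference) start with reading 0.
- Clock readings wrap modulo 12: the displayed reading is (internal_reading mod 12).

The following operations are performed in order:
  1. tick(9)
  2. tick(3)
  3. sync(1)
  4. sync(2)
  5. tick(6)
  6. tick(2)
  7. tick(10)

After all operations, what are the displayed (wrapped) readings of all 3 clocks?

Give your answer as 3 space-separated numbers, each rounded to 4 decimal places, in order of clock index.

After op 1 tick(9): ref=9.0000 raw=[7.2000 9.9000 8.1000]
After op 2 tick(3): ref=12.0000 raw=[9.6000 13.2000 10.8000]
After op 3 sync(1): ref=12.0000 raw=[9.6000 12.0000 10.8000]
After op 4 sync(2): ref=12.0000 raw=[9.6000 12.0000 12.0000]
After op 5 tick(6): ref=18.0000 raw=[14.4000 18.6000 17.4000]
After op 6 tick(2): ref=20.0000 raw=[16.0000 20.8000 19.2000]
After op 7 tick(10): ref=30.0000 raw=[24.0000 31.8000 28.2000]
Wrap final raw readings (mod 12): 24.0000 mod 12 = 0.0000; 31.8000 mod 12 = 7.8000; 28.2000 mod 12 = 4.2000

Answer: 0.0000 7.8000 4.2000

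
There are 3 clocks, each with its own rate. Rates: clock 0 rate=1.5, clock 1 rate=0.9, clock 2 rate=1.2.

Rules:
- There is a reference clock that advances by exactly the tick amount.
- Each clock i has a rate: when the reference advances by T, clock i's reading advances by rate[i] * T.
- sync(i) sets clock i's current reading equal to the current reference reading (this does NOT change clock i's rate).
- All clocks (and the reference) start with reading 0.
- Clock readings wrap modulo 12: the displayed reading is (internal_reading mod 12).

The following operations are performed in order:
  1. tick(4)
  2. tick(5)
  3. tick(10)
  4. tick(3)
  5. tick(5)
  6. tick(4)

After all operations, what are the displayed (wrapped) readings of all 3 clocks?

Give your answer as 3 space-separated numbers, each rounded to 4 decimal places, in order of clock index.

Answer: 10.5000 3.9000 1.2000

Derivation:
After op 1 tick(4): ref=4.0000 raw=[6.0000 3.6000 4.8000]
After op 2 tick(5): ref=9.0000 raw=[13.5000 8.1000 10.8000]
After op 3 tick(10): ref=19.0000 raw=[28.5000 17.1000 22.8000]
After op 4 tick(3): ref=22.0000 raw=[33.0000 19.8000 26.4000]
After op 5 tick(5): ref=27.0000 raw=[40.5000 24.3000 32.4000]
After op 6 tick(4): ref=31.0000 raw=[46.5000 27.9000 37.2000]
Wrap final raw readings (mod 12): 46.5000 mod 12 = 10.5000; 27.9000 mod 12 = 3.9000; 37.2000 mod 12 = 1.2000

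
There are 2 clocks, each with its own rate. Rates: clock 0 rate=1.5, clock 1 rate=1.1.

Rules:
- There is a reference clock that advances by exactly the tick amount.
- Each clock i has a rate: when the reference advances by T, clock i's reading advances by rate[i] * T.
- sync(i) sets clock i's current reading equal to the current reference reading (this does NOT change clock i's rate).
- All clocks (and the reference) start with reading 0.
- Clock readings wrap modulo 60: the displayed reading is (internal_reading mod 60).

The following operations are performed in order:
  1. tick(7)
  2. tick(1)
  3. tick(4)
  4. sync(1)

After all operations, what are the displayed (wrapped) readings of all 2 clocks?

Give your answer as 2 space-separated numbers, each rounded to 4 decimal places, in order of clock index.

After op 1 tick(7): ref=7.0000 raw=[10.5000 7.7000]
After op 2 tick(1): ref=8.0000 raw=[12.0000 8.8000]
After op 3 tick(4): ref=12.0000 raw=[18.0000 13.2000]
After op 4 sync(1): ref=12.0000 raw=[18.0000 12.0000]
Wrap final raw readings (mod 60): 18.0000 mod 60 = 18.0000; 12.0000 mod 60 = 12.0000

Answer: 18.0000 12.0000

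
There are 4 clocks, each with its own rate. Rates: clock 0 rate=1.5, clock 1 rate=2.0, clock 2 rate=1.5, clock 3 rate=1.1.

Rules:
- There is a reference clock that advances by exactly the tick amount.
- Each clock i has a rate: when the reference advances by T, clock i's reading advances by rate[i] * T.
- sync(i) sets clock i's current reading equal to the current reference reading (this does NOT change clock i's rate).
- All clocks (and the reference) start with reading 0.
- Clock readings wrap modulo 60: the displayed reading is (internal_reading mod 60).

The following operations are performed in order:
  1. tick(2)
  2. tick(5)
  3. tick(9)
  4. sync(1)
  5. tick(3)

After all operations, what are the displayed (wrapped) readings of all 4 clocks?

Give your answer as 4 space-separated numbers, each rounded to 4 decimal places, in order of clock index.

After op 1 tick(2): ref=2.0000 raw=[3.0000 4.0000 3.0000 2.2000]
After op 2 tick(5): ref=7.0000 raw=[10.5000 14.0000 10.5000 7.7000]
After op 3 tick(9): ref=16.0000 raw=[24.0000 32.0000 24.0000 17.6000]
After op 4 sync(1): ref=16.0000 raw=[24.0000 16.0000 24.0000 17.6000]
After op 5 tick(3): ref=19.0000 raw=[28.5000 22.0000 28.5000 20.9000]
Wrap final raw readings (mod 60): 28.5000 mod 60 = 28.5000; 22.0000 mod 60 = 22.0000; 28.5000 mod 60 = 28.5000; 20.9000 mod 60 = 20.9000

Answer: 28.5000 22.0000 28.5000 20.9000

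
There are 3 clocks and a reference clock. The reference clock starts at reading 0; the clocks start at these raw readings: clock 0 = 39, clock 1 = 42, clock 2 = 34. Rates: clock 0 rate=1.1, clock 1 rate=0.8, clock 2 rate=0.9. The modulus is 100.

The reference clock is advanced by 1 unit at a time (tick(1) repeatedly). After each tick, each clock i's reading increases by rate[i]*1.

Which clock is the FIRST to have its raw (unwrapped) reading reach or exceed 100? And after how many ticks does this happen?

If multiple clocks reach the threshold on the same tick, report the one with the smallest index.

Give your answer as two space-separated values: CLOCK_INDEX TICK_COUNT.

clock 0: start=39, rate=1.1, needs 100-39 = 61; ticks = ceil(61/1.1) = ceil(55.4545) = 56; reading at tick 56 = 39 + 1.1*56 = 100.6000
clock 1: start=42, rate=0.8, needs 100-42 = 58; ticks = ceil(58/0.8) = ceil(72.5000) = 73; reading at tick 73 = 42 + 0.8*73 = 100.4000
clock 2: start=34, rate=0.9, needs 100-34 = 66; ticks = ceil(66/0.9) = ceil(73.3333) = 74; reading at tick 74 = 34 + 0.9*74 = 100.6000
Minimum tick count = 56; winners = [0]; smallest index = 0

Answer: 0 56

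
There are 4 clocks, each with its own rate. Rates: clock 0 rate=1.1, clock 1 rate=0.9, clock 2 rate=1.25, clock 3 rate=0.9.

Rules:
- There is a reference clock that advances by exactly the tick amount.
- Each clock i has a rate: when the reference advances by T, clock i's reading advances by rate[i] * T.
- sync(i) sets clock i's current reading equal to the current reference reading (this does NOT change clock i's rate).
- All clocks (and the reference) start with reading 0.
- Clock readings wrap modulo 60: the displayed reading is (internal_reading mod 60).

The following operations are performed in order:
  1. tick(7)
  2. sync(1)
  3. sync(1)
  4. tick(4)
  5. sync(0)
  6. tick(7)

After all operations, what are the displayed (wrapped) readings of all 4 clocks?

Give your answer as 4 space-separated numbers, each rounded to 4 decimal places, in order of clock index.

Answer: 18.7000 16.9000 22.5000 16.2000

Derivation:
After op 1 tick(7): ref=7.0000 raw=[7.7000 6.3000 8.7500 6.3000]
After op 2 sync(1): ref=7.0000 raw=[7.7000 7.0000 8.7500 6.3000]
After op 3 sync(1): ref=7.0000 raw=[7.7000 7.0000 8.7500 6.3000]
After op 4 tick(4): ref=11.0000 raw=[12.1000 10.6000 13.7500 9.9000]
After op 5 sync(0): ref=11.0000 raw=[11.0000 10.6000 13.7500 9.9000]
After op 6 tick(7): ref=18.0000 raw=[18.7000 16.9000 22.5000 16.2000]
Wrap final raw readings (mod 60): 18.7000 mod 60 = 18.7000; 16.9000 mod 60 = 16.9000; 22.5000 mod 60 = 22.5000; 16.2000 mod 60 = 16.2000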